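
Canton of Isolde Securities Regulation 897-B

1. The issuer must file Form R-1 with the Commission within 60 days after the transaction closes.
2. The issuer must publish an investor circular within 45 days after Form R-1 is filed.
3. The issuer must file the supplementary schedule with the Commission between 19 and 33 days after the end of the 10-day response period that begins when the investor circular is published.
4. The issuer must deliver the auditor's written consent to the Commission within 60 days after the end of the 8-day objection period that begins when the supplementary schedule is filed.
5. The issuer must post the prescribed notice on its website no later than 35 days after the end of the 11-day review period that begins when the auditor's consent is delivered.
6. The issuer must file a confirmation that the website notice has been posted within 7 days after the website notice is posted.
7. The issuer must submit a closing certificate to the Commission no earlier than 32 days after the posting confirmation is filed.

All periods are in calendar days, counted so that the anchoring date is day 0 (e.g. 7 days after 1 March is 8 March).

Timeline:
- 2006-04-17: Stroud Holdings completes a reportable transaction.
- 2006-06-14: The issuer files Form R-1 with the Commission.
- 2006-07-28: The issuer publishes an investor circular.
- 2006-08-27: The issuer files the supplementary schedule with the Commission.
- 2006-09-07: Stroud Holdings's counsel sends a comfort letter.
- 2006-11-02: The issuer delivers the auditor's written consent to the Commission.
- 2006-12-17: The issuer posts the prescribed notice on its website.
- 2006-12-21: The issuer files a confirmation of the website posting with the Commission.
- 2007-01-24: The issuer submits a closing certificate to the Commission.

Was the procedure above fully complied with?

Step 1: 60 days after 2006-04-17 (when the transaction closes) is 2006-06-16; done 2006-06-14 — timely.
Step 2: 45 days after 2006-06-14 (when Form R-1 is filed) is 2006-07-29; completed 2006-07-28, before the deadline.
Step 3: the window is 19–33 days after 2006-08-07 (end of the 10-day response period, which began when the investor circular is published on 2006-07-28), so 2006-08-26 through 2006-09-09; 2006-08-27 falls inside that range.
Step 4: 60 days after 2006-09-04 (end of the 8-day objection period, which began when the supplementary schedule is filed on 2006-08-27) is 2006-11-03; done 2006-11-02 — timely.
Step 5: 35 days after 2006-11-13 (end of the 11-day review period, which began when the auditor's consent is delivered on 2006-11-02) is 2006-12-18; done 2006-12-17 — timely.
Step 6: 7 days after 2006-12-17 (when the website notice is posted) is 2006-12-24; completed 2006-12-21, before the deadline.
Step 7: the earliest permitted date is 32 days after 2006-12-21 (when the posting confirmation is filed), i.e. 2007-01-22; done 2007-01-24, after the minimum wait.

Yes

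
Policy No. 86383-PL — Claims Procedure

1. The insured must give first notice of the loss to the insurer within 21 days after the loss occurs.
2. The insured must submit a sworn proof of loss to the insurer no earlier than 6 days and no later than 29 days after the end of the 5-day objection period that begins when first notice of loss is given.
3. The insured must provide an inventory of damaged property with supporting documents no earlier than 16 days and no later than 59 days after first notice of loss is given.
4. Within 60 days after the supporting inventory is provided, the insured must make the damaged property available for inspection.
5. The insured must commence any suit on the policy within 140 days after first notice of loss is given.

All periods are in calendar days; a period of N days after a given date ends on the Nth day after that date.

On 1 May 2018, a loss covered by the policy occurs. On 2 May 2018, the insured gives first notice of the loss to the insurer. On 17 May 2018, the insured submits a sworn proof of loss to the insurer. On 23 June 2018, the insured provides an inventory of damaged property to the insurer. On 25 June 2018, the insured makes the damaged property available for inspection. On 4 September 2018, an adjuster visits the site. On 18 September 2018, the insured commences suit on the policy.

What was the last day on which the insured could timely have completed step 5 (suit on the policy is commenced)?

19 September 2018

Step 5 runs from 2 May 2018, when first notice of loss is given. 140 days after 2 May 2018 is 19 September 2018.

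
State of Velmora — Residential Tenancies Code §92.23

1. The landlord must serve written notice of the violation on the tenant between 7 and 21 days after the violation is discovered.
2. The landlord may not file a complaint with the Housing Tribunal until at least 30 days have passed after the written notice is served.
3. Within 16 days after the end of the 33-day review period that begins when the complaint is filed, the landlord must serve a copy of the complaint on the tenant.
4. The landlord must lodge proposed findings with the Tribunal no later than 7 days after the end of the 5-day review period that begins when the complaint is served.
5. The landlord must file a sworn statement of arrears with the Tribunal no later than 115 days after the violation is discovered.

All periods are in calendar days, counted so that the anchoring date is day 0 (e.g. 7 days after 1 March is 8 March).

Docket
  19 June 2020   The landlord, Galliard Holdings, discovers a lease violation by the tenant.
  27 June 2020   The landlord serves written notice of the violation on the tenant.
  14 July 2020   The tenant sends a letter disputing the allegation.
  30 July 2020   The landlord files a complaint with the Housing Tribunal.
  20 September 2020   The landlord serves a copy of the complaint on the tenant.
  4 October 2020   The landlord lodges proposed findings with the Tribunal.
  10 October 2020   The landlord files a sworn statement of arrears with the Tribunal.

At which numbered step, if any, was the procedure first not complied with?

Step 3

Step 1: the window is 7–21 days after 19 June 2020 (when the violation is discovered), so 26 June 2020 through 10 July 2020; 27 June 2020 falls inside that range.
Step 2: the earliest permitted date is 30 days after 27 June 2020 (when the written notice is served), i.e. 27 July 2020; 30 July 2020 is on or after that date.
Step 3: 16 days after 1 September 2020 (end of the 33-day review period, which began when the complaint is filed on 30 July 2020) is 17 September 2020; 20 September 2020 misses that deadline by 3 days.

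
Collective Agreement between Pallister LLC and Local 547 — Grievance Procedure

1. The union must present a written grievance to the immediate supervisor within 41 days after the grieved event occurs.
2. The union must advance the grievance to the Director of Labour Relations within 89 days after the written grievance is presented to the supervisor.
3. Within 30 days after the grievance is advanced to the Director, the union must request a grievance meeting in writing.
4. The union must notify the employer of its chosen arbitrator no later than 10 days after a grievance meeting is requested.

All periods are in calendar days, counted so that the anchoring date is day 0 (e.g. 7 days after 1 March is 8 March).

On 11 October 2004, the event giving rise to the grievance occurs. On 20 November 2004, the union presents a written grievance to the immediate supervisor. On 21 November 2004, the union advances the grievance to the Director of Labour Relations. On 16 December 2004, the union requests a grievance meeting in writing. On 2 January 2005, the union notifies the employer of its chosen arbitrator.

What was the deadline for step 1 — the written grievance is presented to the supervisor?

Step 1 runs from 11 October 2004, when the grieved event occurs. 41 days after 11 October 2004 is 21 November 2004.

21 November 2004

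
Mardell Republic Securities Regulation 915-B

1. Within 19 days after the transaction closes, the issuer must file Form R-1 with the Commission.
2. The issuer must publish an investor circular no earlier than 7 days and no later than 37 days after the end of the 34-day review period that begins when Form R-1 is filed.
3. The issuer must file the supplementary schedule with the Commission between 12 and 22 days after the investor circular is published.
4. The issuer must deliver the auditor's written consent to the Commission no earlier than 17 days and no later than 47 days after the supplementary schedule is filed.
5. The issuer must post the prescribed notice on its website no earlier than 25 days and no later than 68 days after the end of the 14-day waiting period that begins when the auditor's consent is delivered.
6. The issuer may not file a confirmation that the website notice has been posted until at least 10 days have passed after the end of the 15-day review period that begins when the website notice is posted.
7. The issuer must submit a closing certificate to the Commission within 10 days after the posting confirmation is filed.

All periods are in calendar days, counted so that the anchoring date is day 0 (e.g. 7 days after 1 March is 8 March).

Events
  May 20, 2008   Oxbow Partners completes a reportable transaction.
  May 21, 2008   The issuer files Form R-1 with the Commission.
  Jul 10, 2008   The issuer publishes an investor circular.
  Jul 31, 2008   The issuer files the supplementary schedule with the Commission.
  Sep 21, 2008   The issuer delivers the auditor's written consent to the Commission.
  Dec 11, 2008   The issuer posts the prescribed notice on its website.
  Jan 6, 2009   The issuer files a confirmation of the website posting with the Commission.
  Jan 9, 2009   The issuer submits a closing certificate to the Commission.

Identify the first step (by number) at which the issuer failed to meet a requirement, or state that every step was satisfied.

Step 1 — counting 19 days from May 20, 2008 (when the transaction closes) gives a deadline of Jun 8, 2008; May 21, 2008 is within that limit.
Step 2 — 7 and 37 days from Jun 24, 2008 (end of the 34-day review period, which began when Form R-1 is filed on May 21, 2008) are Jul 1, 2008 and Jul 31, 2008 respectively; done Jul 10, 2008, which is between those dates.
Step 3 — 12 and 22 days from Jul 10, 2008 (when the investor circular is published) are Jul 22, 2008 and Aug 1, 2008 respectively; Jul 31, 2008 falls inside that range.
Step 4 — 17 and 47 days from Jul 31, 2008 (when the supplementary schedule is filed) are Aug 17, 2008 and Sep 16, 2008 respectively; done Sep 21, 2008 — 5 days after the window closed.

Step 4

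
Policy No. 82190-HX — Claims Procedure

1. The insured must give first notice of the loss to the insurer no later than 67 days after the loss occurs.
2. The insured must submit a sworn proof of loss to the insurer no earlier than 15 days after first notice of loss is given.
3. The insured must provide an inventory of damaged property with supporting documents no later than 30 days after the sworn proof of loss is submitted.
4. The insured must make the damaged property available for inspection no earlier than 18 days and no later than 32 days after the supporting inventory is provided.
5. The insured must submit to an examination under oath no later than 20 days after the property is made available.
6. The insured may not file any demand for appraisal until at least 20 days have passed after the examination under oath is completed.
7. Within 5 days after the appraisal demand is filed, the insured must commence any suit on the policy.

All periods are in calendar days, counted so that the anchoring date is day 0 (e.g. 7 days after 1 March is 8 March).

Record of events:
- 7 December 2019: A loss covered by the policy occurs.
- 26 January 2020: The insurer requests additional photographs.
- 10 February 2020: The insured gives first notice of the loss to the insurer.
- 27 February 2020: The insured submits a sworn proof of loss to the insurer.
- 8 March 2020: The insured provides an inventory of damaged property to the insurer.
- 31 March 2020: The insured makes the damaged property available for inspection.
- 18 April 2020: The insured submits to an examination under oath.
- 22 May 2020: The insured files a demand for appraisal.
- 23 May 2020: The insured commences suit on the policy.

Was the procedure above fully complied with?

Step 1: 67 days after 7 December 2019 (when the loss occurs) is 12 February 2020; done 10 February 2020 — timely.
Step 2: the earliest permitted date is 15 days after 10 February 2020 (when first notice of loss is given), i.e. 25 February 2020; 27 February 2020 is on or after that date.
Step 3: 30 days after 27 February 2020 (when the sworn proof of loss is submitted) is 28 March 2020; 8 March 2020 is within that limit.
Step 4: the window is 18–32 days after 8 March 2020 (when the supporting inventory is provided), so 26 March 2020 through 9 April 2020; 31 March 2020 falls inside that range.
Step 5: 20 days after 31 March 2020 (when the property is made available) is 20 April 2020; done 18 April 2020 — timely.
Step 6: the earliest permitted date is 20 days after 18 April 2020 (when the examination under oath is completed), i.e. 8 May 2020; done 22 May 2020, after the minimum wait.
Step 7: 5 days after 22 May 2020 (when the appraisal demand is filed) is 27 May 2020; done 23 May 2020 — timely.

Yes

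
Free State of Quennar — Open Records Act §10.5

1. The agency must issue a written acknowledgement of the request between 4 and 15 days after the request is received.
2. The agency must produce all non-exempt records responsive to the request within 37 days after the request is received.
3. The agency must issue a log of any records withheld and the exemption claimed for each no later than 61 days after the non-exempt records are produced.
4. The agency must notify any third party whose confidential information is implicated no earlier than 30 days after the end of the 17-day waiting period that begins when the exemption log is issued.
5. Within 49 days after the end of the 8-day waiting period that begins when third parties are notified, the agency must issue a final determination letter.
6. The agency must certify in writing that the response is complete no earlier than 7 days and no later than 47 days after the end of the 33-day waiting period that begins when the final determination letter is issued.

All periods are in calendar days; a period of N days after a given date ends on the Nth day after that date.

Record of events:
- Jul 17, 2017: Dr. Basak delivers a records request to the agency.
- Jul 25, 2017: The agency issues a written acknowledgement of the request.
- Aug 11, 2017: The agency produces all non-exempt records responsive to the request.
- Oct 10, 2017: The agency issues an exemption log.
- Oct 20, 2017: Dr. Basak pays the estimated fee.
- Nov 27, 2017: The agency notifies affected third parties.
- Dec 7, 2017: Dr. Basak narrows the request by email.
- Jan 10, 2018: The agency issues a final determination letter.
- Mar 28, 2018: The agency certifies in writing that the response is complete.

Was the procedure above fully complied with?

Step 1: the window is 4–15 days after Jul 17, 2017 (when the request is received), so Jul 21, 2017 through Aug 1, 2017; Jul 25, 2017 falls inside that range.
Step 2: 37 days after Jul 17, 2017 (when the request is received) is Aug 23, 2017; completed Aug 11, 2017, before the deadline.
Step 3: 61 days after Aug 11, 2017 (when the non-exempt records are produced) is Oct 11, 2017; done Oct 10, 2017 — timely.
Step 4: the earliest permitted date is 30 days after Oct 27, 2017 (end of the 17-day waiting period, which began when the exemption log is issued on Oct 10, 2017), i.e. Nov 26, 2017; Nov 27, 2017 is on or after that date.
Step 5: 49 days after Dec 5, 2017 (end of the 8-day waiting period, which began when third parties are notified on Nov 27, 2017) is Jan 23, 2018; completed Jan 10, 2018, before the deadline.
Step 6: the window is 7–47 days after Feb 12, 2018 (end of the 33-day waiting period, which began when the final determination letter is issued on Jan 10, 2018), so Feb 19, 2018 through Mar 31, 2018; done Mar 28, 2018, which is between those dates.

Yes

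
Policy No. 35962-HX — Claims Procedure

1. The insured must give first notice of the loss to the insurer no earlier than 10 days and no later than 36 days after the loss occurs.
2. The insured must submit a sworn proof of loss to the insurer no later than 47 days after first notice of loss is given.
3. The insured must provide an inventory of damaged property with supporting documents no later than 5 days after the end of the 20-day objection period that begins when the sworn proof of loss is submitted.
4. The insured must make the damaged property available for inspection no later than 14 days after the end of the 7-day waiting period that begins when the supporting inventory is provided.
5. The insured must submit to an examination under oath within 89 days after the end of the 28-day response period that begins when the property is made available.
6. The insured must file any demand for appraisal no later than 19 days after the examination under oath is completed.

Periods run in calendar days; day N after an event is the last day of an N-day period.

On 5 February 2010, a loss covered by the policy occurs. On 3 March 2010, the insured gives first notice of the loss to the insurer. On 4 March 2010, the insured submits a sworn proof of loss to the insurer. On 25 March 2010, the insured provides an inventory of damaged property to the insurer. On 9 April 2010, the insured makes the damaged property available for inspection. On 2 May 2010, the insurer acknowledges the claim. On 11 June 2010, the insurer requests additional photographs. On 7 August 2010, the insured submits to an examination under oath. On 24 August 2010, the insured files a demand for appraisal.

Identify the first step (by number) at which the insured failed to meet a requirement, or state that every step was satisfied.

(1) the permitted window runs from 5 February 2010 + 10 = 15 February 2010 to 5 February 2010 + 36 = 13 March 2010; 3 March 2010 falls inside that range.
(2) due by 3 March 2010 + 47 days = 19 April 2010; done 4 March 2010 — timely.
(3) due by 24 March 2010 + 5 days = 29 March 2010; completed 25 March 2010, before the deadline.
(4) due by 1 April 2010 + 14 days = 15 April 2010; done 9 April 2010 — timely.
(5) due by 7 May 2010 + 89 days = 4 August 2010; 7 August 2010 misses that deadline by 3 days.
No need to go further; step 5 was not satisfied.

Step 5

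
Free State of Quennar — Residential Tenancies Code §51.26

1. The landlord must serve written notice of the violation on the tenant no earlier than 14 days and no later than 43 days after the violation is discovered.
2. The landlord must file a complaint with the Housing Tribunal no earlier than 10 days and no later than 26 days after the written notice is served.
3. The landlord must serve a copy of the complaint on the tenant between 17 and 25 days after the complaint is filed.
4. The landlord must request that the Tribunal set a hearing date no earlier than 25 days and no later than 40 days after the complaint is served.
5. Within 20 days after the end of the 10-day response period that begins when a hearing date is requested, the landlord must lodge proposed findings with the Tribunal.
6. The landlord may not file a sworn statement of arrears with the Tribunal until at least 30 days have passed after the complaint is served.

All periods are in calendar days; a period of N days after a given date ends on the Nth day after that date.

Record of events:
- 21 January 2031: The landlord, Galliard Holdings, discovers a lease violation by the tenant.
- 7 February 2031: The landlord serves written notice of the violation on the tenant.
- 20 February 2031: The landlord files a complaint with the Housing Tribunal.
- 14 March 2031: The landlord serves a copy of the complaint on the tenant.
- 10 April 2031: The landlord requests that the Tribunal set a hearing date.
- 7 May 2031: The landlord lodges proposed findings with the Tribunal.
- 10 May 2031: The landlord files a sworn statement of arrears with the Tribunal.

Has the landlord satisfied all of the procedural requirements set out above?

Yes

Step 1: the window is 14–43 days after 21 January 2031 (when the violation is discovered), so 4 February 2031 through 5 March 2031; done 7 February 2031, which is between those dates.
Step 2: the window is 10–26 days after 7 February 2031 (when the written notice is served), so 17 February 2031 through 5 March 2031; 20 February 2031 falls inside that range.
Step 3: the window is 17–25 days after 20 February 2031 (when the complaint is filed), so 9 March 2031 through 17 March 2031; 14 March 2031 falls inside that range.
Step 4: the window is 25–40 days after 14 March 2031 (when the complaint is served), so 8 April 2031 through 23 April 2031; done 10 April 2031, which is between those dates.
Step 5: 20 days after 20 April 2031 (end of the 10-day response period, which began when a hearing date is requested on 10 April 2031) is 10 May 2031; done 7 May 2031 — timely.
Step 6: the earliest permitted date is 30 days after 14 March 2031 (when the complaint is served), i.e. 13 April 2031; 10 May 2031 is on or after that date.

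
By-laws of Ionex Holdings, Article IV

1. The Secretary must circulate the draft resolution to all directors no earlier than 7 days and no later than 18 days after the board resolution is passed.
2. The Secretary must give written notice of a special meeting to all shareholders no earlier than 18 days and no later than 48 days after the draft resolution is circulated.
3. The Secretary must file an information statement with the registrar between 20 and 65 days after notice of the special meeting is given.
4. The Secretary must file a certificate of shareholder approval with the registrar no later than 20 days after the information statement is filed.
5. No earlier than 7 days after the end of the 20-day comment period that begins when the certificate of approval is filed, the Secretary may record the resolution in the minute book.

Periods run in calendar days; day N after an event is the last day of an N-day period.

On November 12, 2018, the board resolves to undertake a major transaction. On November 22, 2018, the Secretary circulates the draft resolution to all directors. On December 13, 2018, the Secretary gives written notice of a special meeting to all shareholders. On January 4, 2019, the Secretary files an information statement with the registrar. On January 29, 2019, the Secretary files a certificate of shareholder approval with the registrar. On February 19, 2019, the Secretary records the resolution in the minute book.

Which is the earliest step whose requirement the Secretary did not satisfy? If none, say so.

Step 4

Step 1 — 7 and 18 days from November 12, 2018 (when the board resolution is passed) are November 19, 2018 and November 30, 2018 respectively; done November 22, 2018, which is between those dates.
Step 2 — 18 and 48 days from November 22, 2018 (when the draft resolution is circulated) are December 10, 2018 and January 9, 2019 respectively; done December 13, 2018, which is between those dates.
Step 3 — 20 and 65 days from December 13, 2018 (when notice of the special meeting is given) are January 2, 2019 and February 16, 2019 respectively; January 4, 2019 falls inside that range.
Step 4 — counting 20 days from January 4, 2019 (when the information statement is filed) gives a deadline of January 24, 2019; January 29, 2019 misses that deadline by 5 days.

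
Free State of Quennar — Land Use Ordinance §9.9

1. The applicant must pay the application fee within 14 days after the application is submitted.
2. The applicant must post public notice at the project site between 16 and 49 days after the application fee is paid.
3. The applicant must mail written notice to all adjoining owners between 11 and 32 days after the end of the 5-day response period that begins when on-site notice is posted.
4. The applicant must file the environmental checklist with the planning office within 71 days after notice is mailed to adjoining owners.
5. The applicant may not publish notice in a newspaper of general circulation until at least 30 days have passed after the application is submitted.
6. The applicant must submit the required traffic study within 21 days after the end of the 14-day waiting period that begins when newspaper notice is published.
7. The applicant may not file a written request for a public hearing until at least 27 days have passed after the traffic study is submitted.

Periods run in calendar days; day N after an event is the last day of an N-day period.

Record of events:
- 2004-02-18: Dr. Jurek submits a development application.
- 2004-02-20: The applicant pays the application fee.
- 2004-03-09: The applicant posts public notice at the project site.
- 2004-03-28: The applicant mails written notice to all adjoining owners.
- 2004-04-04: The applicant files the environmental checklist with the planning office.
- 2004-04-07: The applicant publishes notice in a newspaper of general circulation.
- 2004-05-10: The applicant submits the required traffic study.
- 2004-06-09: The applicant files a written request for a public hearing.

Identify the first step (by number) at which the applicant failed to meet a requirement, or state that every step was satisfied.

None — every step was satisfied

Step 1 — counting 14 days from 2004-02-18 (when the application is submitted) gives a deadline of 2004-03-03; 2004-02-20 is within that limit.
Step 2 — 16 and 49 days from 2004-02-20 (when the application fee is paid) are 2004-03-07 and 2004-04-09 respectively; 2004-03-09 falls inside that range.
Step 3 — 11 and 32 days from 2004-03-14 (end of the 5-day response period, which began when on-site notice is posted on 2004-03-09) are 2004-03-25 and 2004-04-15 respectively; done 2004-03-28 — within the window.
Step 4 — counting 71 days from 2004-03-28 (when notice is mailed to adjoining owners) gives a deadline of 2004-06-07; 2004-04-04 is within that limit.
Step 5 — must wait 30 days from 2004-02-18 (when the application is submitted), so not before 2004-03-19; 2004-04-07 is on or after that date.
Step 6 — counting 21 days from 2004-04-21 (end of the 14-day waiting period, which began when newspaper notice is published on 2004-04-07) gives a deadline of 2004-05-12; 2004-05-10 is within that limit.
Step 7 — must wait 27 days from 2004-05-10 (when the traffic study is submitted), so not before 2004-06-06; done 2004-06-09, after the minimum wait.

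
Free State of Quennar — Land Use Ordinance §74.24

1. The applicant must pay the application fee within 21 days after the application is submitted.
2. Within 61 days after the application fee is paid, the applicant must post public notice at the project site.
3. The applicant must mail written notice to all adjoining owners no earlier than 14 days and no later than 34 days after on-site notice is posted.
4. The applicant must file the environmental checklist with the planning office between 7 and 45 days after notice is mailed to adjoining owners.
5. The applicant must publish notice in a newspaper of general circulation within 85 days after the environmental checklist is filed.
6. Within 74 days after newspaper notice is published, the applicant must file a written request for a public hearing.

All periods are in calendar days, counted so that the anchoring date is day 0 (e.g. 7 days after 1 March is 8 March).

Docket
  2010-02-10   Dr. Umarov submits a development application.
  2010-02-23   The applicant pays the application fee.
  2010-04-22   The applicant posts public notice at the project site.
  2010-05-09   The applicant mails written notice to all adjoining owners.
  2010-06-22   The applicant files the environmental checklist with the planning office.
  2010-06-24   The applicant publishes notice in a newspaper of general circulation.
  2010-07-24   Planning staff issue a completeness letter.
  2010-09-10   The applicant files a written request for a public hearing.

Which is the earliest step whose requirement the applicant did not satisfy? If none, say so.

Step 6

Step 1 — counting 21 days from 2010-02-10 (when the application is submitted) gives a deadline of 2010-03-03; completed 2010-02-23, before the deadline.
Step 2 — counting 61 days from 2010-02-23 (when the application fee is paid) gives a deadline of 2010-04-25; 2010-04-22 is within that limit.
Step 3 — 14 and 34 days from 2010-04-22 (when on-site notice is posted) are 2010-05-06 and 2010-05-26 respectively; done 2010-05-09 — within the window.
Step 4 — 7 and 45 days from 2010-05-09 (when notice is mailed to adjoining owners) are 2010-05-16 and 2010-06-23 respectively; done 2010-06-22 — within the window.
Step 5 — counting 85 days from 2010-06-22 (when the environmental checklist is filed) gives a deadline of 2010-09-15; completed 2010-06-24, before the deadline.
Step 6 — counting 74 days from 2010-06-24 (when newspaper notice is published) gives a deadline of 2010-09-06; 2010-09-10 misses that deadline by 4 days.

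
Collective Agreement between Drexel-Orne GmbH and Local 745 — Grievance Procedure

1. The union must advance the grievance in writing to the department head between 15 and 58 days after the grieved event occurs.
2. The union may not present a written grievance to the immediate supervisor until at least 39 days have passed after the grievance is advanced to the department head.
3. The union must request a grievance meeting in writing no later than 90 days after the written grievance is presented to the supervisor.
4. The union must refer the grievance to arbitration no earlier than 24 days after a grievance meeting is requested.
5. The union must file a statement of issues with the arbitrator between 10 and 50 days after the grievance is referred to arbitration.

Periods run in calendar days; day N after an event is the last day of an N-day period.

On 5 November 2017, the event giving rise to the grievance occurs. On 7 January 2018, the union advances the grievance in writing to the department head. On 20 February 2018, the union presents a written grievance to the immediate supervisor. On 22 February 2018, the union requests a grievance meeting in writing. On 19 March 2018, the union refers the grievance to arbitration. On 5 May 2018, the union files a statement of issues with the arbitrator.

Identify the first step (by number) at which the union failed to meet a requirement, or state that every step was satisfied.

Step 1

(1) the permitted window runs from 5 November 2017 + 15 = 20 November 2017 to 5 November 2017 + 58 = 2 January 2018; done 7 January 2018 — 5 days after the window closed.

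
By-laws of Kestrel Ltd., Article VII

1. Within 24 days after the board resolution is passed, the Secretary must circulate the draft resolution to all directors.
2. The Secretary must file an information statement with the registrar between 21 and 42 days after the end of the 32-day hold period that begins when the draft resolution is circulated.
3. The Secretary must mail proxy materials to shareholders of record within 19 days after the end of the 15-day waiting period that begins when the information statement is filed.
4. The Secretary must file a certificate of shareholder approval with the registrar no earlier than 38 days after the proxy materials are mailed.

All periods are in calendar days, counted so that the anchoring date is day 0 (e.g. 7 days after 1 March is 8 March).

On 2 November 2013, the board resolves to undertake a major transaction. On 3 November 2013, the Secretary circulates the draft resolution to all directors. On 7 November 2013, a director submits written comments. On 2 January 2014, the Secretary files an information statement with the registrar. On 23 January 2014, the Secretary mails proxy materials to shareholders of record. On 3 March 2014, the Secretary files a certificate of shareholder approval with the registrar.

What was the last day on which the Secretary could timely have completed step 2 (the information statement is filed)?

16 January 2014

The draft resolution is circulated on 3 November 2013; the 32-day hold period therefore ends 5 December 2013, and step 2 runs from that date. The window is 21–42 days after 5 December 2013; it closes on 16 January 2014.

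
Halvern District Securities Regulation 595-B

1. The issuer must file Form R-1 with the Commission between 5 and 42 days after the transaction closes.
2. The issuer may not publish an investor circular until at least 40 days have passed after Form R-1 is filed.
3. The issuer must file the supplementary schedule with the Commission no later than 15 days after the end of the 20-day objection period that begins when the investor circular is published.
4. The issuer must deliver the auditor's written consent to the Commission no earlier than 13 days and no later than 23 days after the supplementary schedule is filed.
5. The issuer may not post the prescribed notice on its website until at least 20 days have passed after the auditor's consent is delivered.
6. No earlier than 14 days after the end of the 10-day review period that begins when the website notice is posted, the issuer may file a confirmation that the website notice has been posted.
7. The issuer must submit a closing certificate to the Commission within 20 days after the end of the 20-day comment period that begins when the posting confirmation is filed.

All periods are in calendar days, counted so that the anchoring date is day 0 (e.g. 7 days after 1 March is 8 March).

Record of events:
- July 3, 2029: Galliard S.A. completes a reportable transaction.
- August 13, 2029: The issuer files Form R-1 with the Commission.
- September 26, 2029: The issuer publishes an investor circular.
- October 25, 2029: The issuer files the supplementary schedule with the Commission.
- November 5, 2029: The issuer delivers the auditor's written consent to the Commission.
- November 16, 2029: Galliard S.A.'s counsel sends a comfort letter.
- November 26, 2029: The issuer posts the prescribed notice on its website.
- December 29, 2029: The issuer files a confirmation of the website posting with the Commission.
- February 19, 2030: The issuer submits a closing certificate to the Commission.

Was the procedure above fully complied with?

No

Step 1 — 5 and 42 days from July 3, 2029 (when the transaction closes) are July 8, 2029 and August 14, 2029 respectively; done August 13, 2029, which is between those dates.
Step 2 — must wait 40 days from August 13, 2029 (when Form R-1 is filed), so not before September 22, 2029; done September 26, 2029, after the minimum wait.
Step 3 — counting 15 days from October 16, 2029 (end of the 20-day objection period, which began when the investor circular is published on September 26, 2029) gives a deadline of October 31, 2029; done October 25, 2029 — timely.
Step 4 — 13 and 23 days from October 25, 2029 (when the supplementary schedule is filed) are November 7, 2029 and November 17, 2029 respectively; November 5, 2029 is 2 days too early.
Later steps need not be reached.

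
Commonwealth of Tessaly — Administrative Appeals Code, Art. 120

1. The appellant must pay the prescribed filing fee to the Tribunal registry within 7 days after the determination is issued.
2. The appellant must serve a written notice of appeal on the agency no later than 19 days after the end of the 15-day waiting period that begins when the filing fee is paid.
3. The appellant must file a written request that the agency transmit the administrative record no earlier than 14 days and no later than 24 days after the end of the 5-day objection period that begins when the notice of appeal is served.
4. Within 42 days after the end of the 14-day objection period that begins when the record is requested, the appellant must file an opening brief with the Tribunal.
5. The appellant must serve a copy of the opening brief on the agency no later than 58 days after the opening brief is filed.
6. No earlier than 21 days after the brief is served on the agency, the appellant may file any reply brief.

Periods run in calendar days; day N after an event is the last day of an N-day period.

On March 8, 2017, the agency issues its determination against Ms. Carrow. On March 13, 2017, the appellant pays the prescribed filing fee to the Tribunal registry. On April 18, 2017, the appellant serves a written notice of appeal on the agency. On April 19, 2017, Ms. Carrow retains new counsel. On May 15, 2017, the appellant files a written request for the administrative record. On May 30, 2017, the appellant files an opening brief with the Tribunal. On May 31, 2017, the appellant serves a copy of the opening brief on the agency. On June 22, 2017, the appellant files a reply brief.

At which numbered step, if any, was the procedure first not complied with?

Step 2

Step 1 — counting 7 days from March 8, 2017 (when the determination is issued) gives a deadline of March 15, 2017; completed March 13, 2017, before the deadline.
Step 2 — counting 19 days from March 28, 2017 (end of the 15-day waiting period, which began when the filing fee is paid on March 13, 2017) gives a deadline of April 16, 2017; not done until April 18, 2017, 2 days after the deadline.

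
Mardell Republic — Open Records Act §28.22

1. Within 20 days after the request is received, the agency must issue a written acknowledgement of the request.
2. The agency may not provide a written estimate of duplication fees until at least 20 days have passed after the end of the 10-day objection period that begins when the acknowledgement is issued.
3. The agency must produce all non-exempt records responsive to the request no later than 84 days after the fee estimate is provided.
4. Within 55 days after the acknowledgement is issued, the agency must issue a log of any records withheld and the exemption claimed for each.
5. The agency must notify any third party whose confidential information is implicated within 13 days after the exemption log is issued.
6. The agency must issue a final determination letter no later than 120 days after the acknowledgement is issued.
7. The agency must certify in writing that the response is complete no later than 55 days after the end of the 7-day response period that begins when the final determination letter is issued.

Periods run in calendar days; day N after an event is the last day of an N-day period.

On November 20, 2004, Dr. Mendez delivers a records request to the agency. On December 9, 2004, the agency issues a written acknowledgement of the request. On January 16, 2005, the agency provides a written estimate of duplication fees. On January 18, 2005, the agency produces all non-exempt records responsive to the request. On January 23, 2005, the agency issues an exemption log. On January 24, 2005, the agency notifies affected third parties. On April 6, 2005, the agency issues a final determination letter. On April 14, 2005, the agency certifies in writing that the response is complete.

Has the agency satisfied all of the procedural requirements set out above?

Yes

(1) due by November 20, 2004 + 20 days = December 10, 2004; done December 9, 2004 — timely.
(2) permitted from December 19, 2004 + 20 days = January 8, 2005 onward; done January 16, 2005 — permitted.
(3) due by January 16, 2005 + 84 days = April 10, 2005; January 18, 2005 is within that limit.
(4) due by December 9, 2004 + 55 days = February 2, 2005; done January 23, 2005 — timely.
(5) due by January 23, 2005 + 13 days = February 5, 2005; done January 24, 2005 — timely.
(6) due by December 9, 2004 + 120 days = April 8, 2005; done April 6, 2005 — timely.
(7) due by April 13, 2005 + 55 days = June 7, 2005; done April 14, 2005 — timely.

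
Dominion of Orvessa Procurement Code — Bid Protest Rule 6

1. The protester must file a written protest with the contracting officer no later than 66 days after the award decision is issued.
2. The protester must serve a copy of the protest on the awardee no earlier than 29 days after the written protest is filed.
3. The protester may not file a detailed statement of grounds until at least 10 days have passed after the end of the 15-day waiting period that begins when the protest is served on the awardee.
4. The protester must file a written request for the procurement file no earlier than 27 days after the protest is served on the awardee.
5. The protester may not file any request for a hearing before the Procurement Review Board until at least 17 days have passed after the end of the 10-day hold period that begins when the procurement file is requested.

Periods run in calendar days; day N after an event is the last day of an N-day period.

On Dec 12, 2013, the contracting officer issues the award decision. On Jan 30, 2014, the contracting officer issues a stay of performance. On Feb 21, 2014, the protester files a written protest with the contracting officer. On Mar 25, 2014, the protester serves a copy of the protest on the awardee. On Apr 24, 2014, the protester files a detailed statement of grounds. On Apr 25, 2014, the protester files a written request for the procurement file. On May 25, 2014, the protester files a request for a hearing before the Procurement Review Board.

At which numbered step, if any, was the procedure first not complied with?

Step 1: 66 days after Dec 12, 2013 (when the award decision is issued) is Feb 16, 2014; done Feb 21, 2014 — 5 days late.
The procedure was therefore not followed at step 1.

Step 1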